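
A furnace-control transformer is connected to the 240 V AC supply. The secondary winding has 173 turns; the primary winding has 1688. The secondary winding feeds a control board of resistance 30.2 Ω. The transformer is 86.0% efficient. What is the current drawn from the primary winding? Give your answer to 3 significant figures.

V_s = 240 × 173/1688 = 24.597 V.
I_s = V_s/R = 24.597/30.2 = 0.81448 A.
P_out = V_s I_s = 24.597 × 0.81448 = 20.034 W.
P_in = P_out/η = 20.034/0.860 = 23.295 W.
I_p = P_in/V_p = 23.295/240 = 0.0971 A.

I_p ≈ 0.0971 A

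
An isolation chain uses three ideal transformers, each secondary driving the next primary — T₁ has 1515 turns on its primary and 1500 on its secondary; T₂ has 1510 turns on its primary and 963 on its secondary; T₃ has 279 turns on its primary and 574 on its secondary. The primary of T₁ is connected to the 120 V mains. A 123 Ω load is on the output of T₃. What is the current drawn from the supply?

I_supply ≈ 1.65 A

Secondary of T₁: V = 120.00 × 1500/1515 = 118.81 V.
Secondary of T₂: V = 118.81 × 963/1510 = 75.772 V.
Secondary of T₃: V = 75.772 × 574/279 = 155.89 V.
I_load = 155.89/123 = 1.2674 A, so P_out = 155.89 × 1.2674 = 197.57 W.
All ideal ⇒ P_in = P_out, so I_supply = 197.57/120 = 1.65 A.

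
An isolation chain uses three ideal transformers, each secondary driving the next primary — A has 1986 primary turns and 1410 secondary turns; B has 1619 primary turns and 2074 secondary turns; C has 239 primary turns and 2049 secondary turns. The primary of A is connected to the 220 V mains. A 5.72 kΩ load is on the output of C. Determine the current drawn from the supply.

I_supply ≈ 2.34 A

After A: V = 220.00 × 1410/1986 = 156.19 V.
After B: V = 156.19 × 2074/1619 = 200.09 V.
After C: V = 200.09 × 2049/239 = 1715.4 V.
I_load = 1715.4/5720 = 0.29990 A, so P_out = 1715.4 × 0.29990 = 514.45 W.
All ideal ⇒ P_in = P_out, so I_supply = 514.45/220 = 2.34 A.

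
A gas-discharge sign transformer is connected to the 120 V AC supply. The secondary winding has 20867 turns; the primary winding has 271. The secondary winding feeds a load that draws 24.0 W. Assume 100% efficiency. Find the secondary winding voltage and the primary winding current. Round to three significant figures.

V_s ≈ 9240 V, I_p ≈ 0.200 A

V_s = V_p × N_s/N_p = 120 × 20867/271 = 9240.0 V.
I_s = P/V_s = 24.0/9240.0 = 0.0025974 A.
I_p = I_s × N_s/N_p = 0.0025974 × 20867/271 = 0.200 A.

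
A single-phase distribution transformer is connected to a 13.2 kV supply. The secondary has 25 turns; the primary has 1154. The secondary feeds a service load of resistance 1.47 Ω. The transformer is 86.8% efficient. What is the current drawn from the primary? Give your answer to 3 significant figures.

V_s = 13200 × 25/1154 = 285.96 V.
I_s = V_s/R = 285.96/1.47 = 194.53 A.
P_out = V_s I_s = 285.96 × 194.53 = 55629 W.
P_in = P_out/η = 55629/0.868 = 64088 W.
I_p = P_in/V_p = 64088/13200 = 4.86 A.

I_p ≈ 4.86 A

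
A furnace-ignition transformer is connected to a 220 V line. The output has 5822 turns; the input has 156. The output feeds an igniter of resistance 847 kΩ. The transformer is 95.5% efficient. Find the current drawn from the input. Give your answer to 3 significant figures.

V_out = 220 × 5822/156 = 8210.5 V.
I_out = V_out/R = 8210.5/847000 = 0.0096936 A.
P_out = V_out I_out = 8210.5 × 0.0096936 = 79.590 W.
P_in = P_out/η = 79.590/0.955 = 83.340 W.
I_in = P_in/V_in = 83.340/220 = 0.379 A.

I_in ≈ 0.379 A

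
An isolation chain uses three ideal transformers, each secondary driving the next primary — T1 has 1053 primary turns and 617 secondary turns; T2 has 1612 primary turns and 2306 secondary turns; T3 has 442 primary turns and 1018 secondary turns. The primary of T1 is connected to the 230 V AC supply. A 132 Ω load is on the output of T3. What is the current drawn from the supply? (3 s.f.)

I_supply ≈ 6.49 A

Secondary of T1: V = 230.00 × 617/1053 = 134.77 V.
Secondary of T2: V = 134.77 × 2306/1612 = 192.79 V.
Secondary of T3: V = 192.79 × 1018/442 = 444.02 V.
I_load = 444.02/132 = 3.3638 A, so P_out = 444.02 × 3.3638 = 1493.6 W.
All ideal ⇒ P_in = P_out, so I_supply = 1493.6/230 = 6.49 A.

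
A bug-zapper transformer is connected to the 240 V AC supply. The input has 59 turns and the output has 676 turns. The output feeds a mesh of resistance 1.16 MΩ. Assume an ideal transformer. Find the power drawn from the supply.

V_out = V_in × N_out/N_in = 240 × 676/59 = 2749.8 V.
I_out = V_out/R = 2749.8/(1.16×10^6) = 0.0023705 A.
I_in = I_out × N_out/N_in = 0.0023705 × 676/59 = 0.027161 A.
P = V_in I_in = 240 × 0.027161 = 6.52 W.

P ≈ 6.52 W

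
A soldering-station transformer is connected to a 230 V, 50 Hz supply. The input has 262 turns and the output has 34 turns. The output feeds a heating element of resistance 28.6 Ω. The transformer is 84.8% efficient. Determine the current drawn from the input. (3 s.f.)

V_out = 230 × 34/262 = 29.847 V.
I_out = V_out/R = 29.847/28.6 = 1.0436 A.
P_out = V_out I_out = 29.847 × 1.0436 = 31.149 W.
P_in = P_out/η = 31.149/0.848 = 36.732 W.
I_in = P_in/V_in = 36.732/230 = 0.160 A.

I_in ≈ 0.160 A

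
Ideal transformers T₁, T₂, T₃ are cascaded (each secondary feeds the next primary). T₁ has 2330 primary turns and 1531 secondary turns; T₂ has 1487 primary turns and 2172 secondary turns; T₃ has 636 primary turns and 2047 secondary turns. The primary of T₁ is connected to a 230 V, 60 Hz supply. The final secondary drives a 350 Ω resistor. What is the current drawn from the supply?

I_supply ≈ 6.27 A

Secondary of T₁: V = 230.00 × 1531/2330 = 151.13 V.
Secondary of T₂: V = 151.13 × 2172/1487 = 220.75 V.
Secondary of T₃: V = 220.75 × 2047/636 = 710.49 V.
I_load = 710.49/350 = 2.0300 A, so P_out = 710.49 × 2.0300 = 1442.3 W.
All ideal ⇒ P_in = P_out, so I_supply = 1442.3/230 = 6.27 A.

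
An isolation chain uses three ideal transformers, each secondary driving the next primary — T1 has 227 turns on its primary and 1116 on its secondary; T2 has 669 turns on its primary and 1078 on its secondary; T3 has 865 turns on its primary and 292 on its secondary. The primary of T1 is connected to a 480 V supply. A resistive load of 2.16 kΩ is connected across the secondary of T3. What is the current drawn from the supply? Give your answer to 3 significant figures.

I_supply ≈ 1.59 A

After T1: V = 480.00 × 1116/227 = 2359.8 V.
After T2: V = 2359.8 × 1078/669 = 3802.5 V.
After T3: V = 3802.5 × 292/865 = 1283.6 V.
I_load = 1283.6/2160 = 0.59427 A, so P_out = 1283.6 × 0.59427 = 762.82 W.
All ideal ⇒ P_in = P_out, so I_supply = 762.82/480 = 1.59 A.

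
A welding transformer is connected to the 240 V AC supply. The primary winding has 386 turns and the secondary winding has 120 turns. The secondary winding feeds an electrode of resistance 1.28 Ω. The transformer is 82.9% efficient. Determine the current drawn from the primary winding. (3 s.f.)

I_p ≈ 21.9 A

V_s = 240 × 120/386 = 74.611 V.
I_s = V_s/R = 74.611/1.28 = 58.290 A.
P_out = V_s I_s = 74.611 × 58.290 = 4349.1 W.
P_in = P_out/η = 4349.1/0.829 = 5246.2 W.
I_p = P_in/V_p = 5246.2/240 = 21.9 A.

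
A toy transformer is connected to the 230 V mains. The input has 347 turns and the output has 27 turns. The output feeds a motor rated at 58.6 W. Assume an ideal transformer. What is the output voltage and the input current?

V_out ≈ 17.9 V, I_in ≈ 0.255 A

V_out = V_in × N_out/N_in = 230 × 27/347 = 17.896 V.
I_out = P/V_out = 58.6/17.896 = 3.2744 A.
I_in = I_out × N_out/N_in = 3.2744 × 27/347 = 0.255 A.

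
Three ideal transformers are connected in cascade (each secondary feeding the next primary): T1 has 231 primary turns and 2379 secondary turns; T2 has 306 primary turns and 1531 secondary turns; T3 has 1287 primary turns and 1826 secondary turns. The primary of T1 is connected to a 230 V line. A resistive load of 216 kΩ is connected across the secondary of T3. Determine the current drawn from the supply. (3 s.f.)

I_supply ≈ 5.69 A

Secondary of T1: V = 230.00 × 2379/231 = 2368.7 V.
Secondary of T2: V = 2368.7 × 1531/306 = 11851 V.
Secondary of T3: V = 11851 × 1826/1287 = 16815 V.
I_load = 16815/216000 = 0.077845 A, so P_out = 16815 × 0.077845 = 1308.9 W.
All ideal ⇒ P_in = P_out, so I_supply = 1308.9/230 = 5.69 A.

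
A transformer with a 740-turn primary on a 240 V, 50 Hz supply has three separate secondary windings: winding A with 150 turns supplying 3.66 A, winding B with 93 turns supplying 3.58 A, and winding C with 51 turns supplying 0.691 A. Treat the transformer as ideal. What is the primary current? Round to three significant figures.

I_p ≈ 1.24 A

V_A = 240 × 150/740 = 48.649 V; V_B = 240 × 93/740 = 30.162 V; V_C = 240 × 51/740 = 16.541 V.
P_out = V_A I_A + V_B I_B + V_C I_C = 48.649×3.66 + 30.162×3.58 + 16.541×0.691 = 178.05 + 107.98 + 11.430 = 297.46 W.
Ideal ⇒ P_in = P_out, so I_p = P_out/V_p = 297.46/240 = 1.24 A.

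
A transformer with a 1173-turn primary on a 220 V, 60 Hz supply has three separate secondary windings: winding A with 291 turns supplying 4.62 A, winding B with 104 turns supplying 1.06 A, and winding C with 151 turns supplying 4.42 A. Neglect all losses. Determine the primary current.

V_A = 220 × 291/1173 = 54.578 V; V_B = 220 × 104/1173 = 19.506 V; V_C = 220 × 151/1173 = 28.321 V.
P_out = V_A I_A + V_B I_B + V_C I_C = 54.578×4.62 + 19.506×1.06 + 28.321×4.42 = 252.15 + 20.676 + 125.18 = 398.00 W.
Ideal ⇒ P_in = P_out, so I_p = P_out/V_p = 398.00/220 = 1.81 A.

I_p ≈ 1.81 A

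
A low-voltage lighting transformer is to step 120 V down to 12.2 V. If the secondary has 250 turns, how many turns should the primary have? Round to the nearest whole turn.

N_p/N_s = V_p/V_s, so N_p = 250 × 120/12.2 = 2459.0 ≈ 2459 turns.

N_p = 2459 turns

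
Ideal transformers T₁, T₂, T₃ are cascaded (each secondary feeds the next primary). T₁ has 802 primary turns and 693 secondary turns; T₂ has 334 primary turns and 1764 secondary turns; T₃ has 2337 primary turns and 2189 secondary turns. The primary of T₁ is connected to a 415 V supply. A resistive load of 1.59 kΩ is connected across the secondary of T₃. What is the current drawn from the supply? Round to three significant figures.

Secondary of T₁: V = 415.00 × 693/802 = 358.60 V.
Secondary of T₂: V = 358.60 × 1764/334 = 1893.9 V.
Secondary of T₃: V = 1893.9 × 2189/2337 = 1774.0 V.
I_load = 1774.0/1590 = 1.1157 A, so P_out = 1774.0 × 1.1157 = 1979.2 W.
All ideal ⇒ P_in = P_out, so I_supply = 1979.2/415 = 4.77 A.

I_supply ≈ 4.77 A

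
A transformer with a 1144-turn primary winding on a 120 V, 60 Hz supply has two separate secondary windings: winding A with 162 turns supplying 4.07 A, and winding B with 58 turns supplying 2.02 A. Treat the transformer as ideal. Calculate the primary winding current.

I_p ≈ 0.679 A

V_A = 120 × 162/1144 = 16.993 V; V_B = 120 × 58/1144 = 6.0839 V.
P_out = V_A I_A + V_B I_B = 16.993×4.07 + 6.0839×2.02 = 69.162 + 12.290 = 81.451 W.
Ideal ⇒ P_in = P_out, so I_p = P_out/V_p = 81.451/120 = 0.679 A.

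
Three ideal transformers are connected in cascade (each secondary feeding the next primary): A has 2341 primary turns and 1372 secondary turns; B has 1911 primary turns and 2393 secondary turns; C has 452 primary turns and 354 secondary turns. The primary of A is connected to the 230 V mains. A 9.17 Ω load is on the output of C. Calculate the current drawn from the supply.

After A: V = 230.00 × 1372/2341 = 134.80 V.
After B: V = 134.80 × 2393/1911 = 168.80 V.
After C: V = 168.80 × 354/452 = 132.20 V.
I_load = 132.20/9.17 = 14.416 A, so P_out = 132.20 × 14.416 = 1905.8 W.
All ideal ⇒ P_in = P_out, so I_supply = 1905.8/230 = 8.29 A.

I_supply ≈ 8.29 A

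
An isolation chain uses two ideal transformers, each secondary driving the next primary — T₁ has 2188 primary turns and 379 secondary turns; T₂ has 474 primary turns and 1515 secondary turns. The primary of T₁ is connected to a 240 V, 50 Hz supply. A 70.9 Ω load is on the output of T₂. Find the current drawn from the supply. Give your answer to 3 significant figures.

After T₁: V = 240.00 × 379/2188 = 41.572 V.
After T₂: V = 41.572 × 1515/474 = 132.87 V.
I_load = 132.87/70.9 = 1.8741 A, so P_out = 132.87 × 1.8741 = 249.02 W.
All ideal ⇒ P_in = P_out, so I_supply = 249.02/240 = 1.04 A.

I_supply ≈ 1.04 A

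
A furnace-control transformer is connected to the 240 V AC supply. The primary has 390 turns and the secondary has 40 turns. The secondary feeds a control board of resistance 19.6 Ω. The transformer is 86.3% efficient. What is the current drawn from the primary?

V_s = 240 × 40/390 = 24.615 V.
I_s = V_s/R = 24.615/19.6 = 1.2559 A.
P_out = V_s I_s = 24.615 × 1.2559 = 30.914 W.
P_in = P_out/η = 30.914/0.863 = 35.822 W.
I_p = P_in/V_p = 35.822/240 = 0.149 A.

I_p ≈ 0.149 A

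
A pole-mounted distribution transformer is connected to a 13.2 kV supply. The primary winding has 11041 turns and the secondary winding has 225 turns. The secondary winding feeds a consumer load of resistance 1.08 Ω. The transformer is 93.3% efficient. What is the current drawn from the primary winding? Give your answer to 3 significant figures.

I_p ≈ 5.44 A

V_s = 13200 × 225/11041 = 269.00 V.
I_s = V_s/R = 269.00/1.08 = 249.07 A.
P_out = V_s I_s = 269.00 × 249.07 = 67000 W.
P_in = P_out/η = 67000/0.933 = 71811 W.
I_p = P_in/V_p = 71811/13200 = 5.44 A.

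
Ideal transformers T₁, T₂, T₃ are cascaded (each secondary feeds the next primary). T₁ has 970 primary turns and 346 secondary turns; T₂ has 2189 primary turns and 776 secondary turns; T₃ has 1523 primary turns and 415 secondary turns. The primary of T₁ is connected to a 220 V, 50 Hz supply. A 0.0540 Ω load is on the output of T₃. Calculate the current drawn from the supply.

I_supply ≈ 4.84 A

Secondary of T₁: V = 220.00 × 346/970 = 78.474 V.
Secondary of T₂: V = 78.474 × 776/2189 = 27.819 V.
Secondary of T₃: V = 27.819 × 415/1523 = 7.5804 V.
I_load = 7.5804/0.0540 = 140.38 A, so P_out = 7.5804 × 140.38 = 1064.1 W.
All ideal ⇒ P_in = P_out, so I_supply = 1064.1/220 = 4.84 A.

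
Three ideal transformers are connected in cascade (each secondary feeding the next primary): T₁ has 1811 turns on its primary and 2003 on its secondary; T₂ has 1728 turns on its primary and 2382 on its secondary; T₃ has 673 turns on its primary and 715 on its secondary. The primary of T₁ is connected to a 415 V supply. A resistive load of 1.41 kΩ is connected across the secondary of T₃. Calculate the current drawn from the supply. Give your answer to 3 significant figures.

After T₁: V = 415.00 × 2003/1811 = 459.00 V.
After T₂: V = 459.00 × 2382/1728 = 632.72 V.
After T₃: V = 632.72 × 715/673 = 672.20 V.
I_load = 672.20/1410 = 0.47674 A, so P_out = 672.20 × 0.47674 = 320.46 W.
All ideal ⇒ P_in = P_out, so I_supply = 320.46/415 = 0.772 A.

I_supply ≈ 0.772 A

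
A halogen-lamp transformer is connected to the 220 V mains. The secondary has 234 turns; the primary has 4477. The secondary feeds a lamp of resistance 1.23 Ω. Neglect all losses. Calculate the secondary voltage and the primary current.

V_s ≈ 11.5 V, I_p ≈ 0.489 A

V_s = V_p × N_s/N_p = 220 × 234/4477 = 11.499 V.
I_s = V_s/R = 11.499/1.23 = 9.3486 A.
I_p = I_s × N_s/N_p = 9.3486 × 234/4477 = 0.489 A.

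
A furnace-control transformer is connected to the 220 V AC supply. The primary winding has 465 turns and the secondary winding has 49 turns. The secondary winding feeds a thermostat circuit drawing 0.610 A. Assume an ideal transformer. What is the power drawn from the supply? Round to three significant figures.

P ≈ 14.1 W

I_p = I_s × N_s/N_p = 0.610 × 49/465 = 0.064280 A.
P = V_p I_p = 220 × 0.064280 = 14.1 W.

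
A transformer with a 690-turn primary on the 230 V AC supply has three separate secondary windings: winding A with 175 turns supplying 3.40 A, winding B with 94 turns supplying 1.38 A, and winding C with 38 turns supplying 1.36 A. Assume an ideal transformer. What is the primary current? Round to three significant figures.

I_p ≈ 1.13 A

V_A = 230 × 175/690 = 58.333 V; V_B = 230 × 94/690 = 31.333 V; V_C = 230 × 38/690 = 12.667 V.
P_out = V_A I_A + V_B I_B + V_C I_C = 58.333×3.40 + 31.333×1.38 + 12.667×1.36 = 198.33 + 43.240 + 17.227 = 258.80 W.
Ideal ⇒ P_in = P_out, so I_p = P_out/V_p = 258.80/230 = 1.13 A.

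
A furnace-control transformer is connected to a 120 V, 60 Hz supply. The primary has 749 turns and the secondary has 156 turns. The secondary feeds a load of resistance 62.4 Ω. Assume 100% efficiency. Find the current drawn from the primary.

V_s = V_p × N_s/N_p = 120 × 156/749 = 24.993 V.
I_s = V_s/R = 24.993/62.4 = 0.40053 A.
For an ideal transformer I_p N_p = I_s N_s, so I_p = 0.40053 × 156/749 = 0.0834 A.

I_p ≈ 0.0834 A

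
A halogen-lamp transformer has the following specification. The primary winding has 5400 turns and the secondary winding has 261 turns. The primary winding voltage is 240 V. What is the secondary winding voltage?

V_s ≈ 11.6 V

V_s/V_p = N_s/N_p, so V_s = 240 × 261/5400 = 11.6 V.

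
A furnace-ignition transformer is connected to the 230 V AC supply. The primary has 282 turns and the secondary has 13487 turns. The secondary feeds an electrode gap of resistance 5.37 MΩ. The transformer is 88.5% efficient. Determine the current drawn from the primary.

I_p ≈ 0.111 A

V_s = 230 × 13487/282 = 11000 V.
I_s = V_s/R = 11000/(5.37×10^6) = 0.0020484 A.
P_out = V_s I_s = 11000 × 0.0020484 = 22.533 W.
P_in = P_out/η = 22.533/0.885 = 25.461 W.
I_p = P_in/V_p = 25.461/230 = 0.111 A.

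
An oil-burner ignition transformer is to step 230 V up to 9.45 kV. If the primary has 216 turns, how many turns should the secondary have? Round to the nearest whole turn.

N_s = 8875 turns

N_s/N_p = V_s/V_p, so N_s = 216 × 9450/230 = 8874.8 ≈ 8875 turns.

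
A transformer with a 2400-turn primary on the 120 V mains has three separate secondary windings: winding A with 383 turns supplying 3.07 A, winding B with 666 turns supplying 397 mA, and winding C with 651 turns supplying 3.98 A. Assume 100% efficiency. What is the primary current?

I_p ≈ 1.68 A

V_A = 120 × 383/2400 = 19.150 V; V_B = 120 × 666/2400 = 33.300 V; V_C = 120 × 651/2400 = 32.550 V.
P_out = V_A I_A + V_B I_B + V_C I_C = 19.150×3.07 + 33.300×0.397 + 32.550×3.98 = 58.790 + 13.220 + 129.55 = 201.56 W.
Ideal ⇒ P_in = P_out, so I_p = P_out/V_p = 201.56/120 = 1.68 A.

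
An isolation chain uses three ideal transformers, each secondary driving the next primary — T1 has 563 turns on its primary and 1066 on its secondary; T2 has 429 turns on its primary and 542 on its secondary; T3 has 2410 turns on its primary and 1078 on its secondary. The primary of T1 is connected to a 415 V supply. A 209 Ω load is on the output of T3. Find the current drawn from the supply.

After T1: V = 415.00 × 1066/563 = 785.77 V.
After T2: V = 785.77 × 542/429 = 992.75 V.
After T3: V = 992.75 × 1078/2410 = 444.06 V.
I_load = 444.06/209 = 2.1247 A, so P_out = 444.06 × 2.1247 = 943.48 W.
All ideal ⇒ P_in = P_out, so I_supply = 943.48/415 = 2.27 A.

I_supply ≈ 2.27 A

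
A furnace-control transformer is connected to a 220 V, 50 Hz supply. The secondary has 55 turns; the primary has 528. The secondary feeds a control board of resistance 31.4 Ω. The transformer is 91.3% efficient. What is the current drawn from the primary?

I_p ≈ 0.0833 A

V_s = 220 × 55/528 = 22.917 V.
I_s = V_s/R = 22.917/31.4 = 0.72983 A.
P_out = V_s I_s = 22.917 × 0.72983 = 16.725 W.
P_in = P_out/η = 16.725/0.913 = 18.319 W.
I_p = P_in/V_p = 18.319/220 = 0.0833 A.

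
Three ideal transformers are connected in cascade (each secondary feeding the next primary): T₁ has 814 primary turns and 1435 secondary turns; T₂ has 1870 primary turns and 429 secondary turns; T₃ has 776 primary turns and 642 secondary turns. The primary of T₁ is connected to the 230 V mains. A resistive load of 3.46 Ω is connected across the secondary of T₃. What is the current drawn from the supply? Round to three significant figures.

I_supply ≈ 7.44 A

Secondary of T₁: V = 230.00 × 1435/814 = 405.47 V.
Secondary of T₂: V = 405.47 × 429/1870 = 93.019 V.
Secondary of T₃: V = 93.019 × 642/776 = 76.956 V.
I_load = 76.956/3.46 = 22.242 A, so P_out = 76.956 × 22.242 = 1711.6 W.
All ideal ⇒ P_in = P_out, so I_supply = 1711.6/230 = 7.44 A.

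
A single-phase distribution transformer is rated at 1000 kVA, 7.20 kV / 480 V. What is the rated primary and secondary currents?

I_p = S/V_p = 1000000/7200 = 139 A.
I_s = S/V_s = 1000000/480 = 2080 A.

I_p ≈ 139 A, I_s ≈ 2080 A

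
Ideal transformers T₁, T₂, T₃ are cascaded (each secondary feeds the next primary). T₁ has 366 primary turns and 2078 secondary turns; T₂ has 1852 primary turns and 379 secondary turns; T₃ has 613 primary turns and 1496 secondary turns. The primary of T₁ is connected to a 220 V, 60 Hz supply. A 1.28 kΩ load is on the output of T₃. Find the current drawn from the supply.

I_supply ≈ 1.38 A

After T₁: V = 220.00 × 2078/366 = 1249.1 V.
After T₂: V = 1249.1 × 379/1852 = 255.61 V.
After T₃: V = 255.61 × 1496/613 = 623.82 V.
I_load = 623.82/1280 = 0.48736 A, so P_out = 623.82 × 0.48736 = 304.02 W.
All ideal ⇒ P_in = P_out, so I_supply = 304.02/220 = 1.38 A.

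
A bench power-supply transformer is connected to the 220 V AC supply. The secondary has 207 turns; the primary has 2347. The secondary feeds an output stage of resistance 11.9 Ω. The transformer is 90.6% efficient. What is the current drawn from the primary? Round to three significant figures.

I_p ≈ 0.159 A

V_s = 220 × 207/2347 = 19.403 V.
I_s = V_s/R = 19.403/11.9 = 1.6305 A.
P_out = V_s I_s = 19.403 × 1.6305 = 31.638 W.
P_in = P_out/η = 31.638/0.906 = 34.921 W.
I_p = P_in/V_p = 34.921/220 = 0.159 A.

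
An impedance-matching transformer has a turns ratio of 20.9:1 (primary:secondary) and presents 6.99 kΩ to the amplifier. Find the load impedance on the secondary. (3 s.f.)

Z_s = Z_p/(N_p/N_s)² = 6990/20.9² = 16.0 Ω.

Z_s ≈ 16.0 Ω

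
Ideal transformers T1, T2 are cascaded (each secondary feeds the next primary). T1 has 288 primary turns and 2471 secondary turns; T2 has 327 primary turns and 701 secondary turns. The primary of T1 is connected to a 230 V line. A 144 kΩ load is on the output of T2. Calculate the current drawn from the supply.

I_supply ≈ 0.540 A

After T1: V = 230.00 × 2471/288 = 1973.4 V.
After T2: V = 1973.4 × 701/327 = 4230.4 V.
I_load = 4230.4/144000 = 0.029378 A, so P_out = 4230.4 × 0.029378 = 124.28 W.
All ideal ⇒ P_in = P_out, so I_supply = 124.28/230 = 0.540 A.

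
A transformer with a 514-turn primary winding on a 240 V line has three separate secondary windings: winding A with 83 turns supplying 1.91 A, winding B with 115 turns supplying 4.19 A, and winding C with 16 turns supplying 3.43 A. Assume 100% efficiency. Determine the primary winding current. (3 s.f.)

V_A = 240 × 83/514 = 38.755 V; V_B = 240 × 115/514 = 53.696 V; V_C = 240 × 16/514 = 7.4708 V.
P_out = V_A I_A + V_B I_B + V_C I_C = 38.755×1.91 + 53.696×4.19 + 7.4708×3.43 = 74.022 + 224.99 + 25.625 = 324.64 W.
Ideal ⇒ P_in = P_out, so I_p = P_out/V_p = 324.64/240 = 1.35 A.

I_p ≈ 1.35 A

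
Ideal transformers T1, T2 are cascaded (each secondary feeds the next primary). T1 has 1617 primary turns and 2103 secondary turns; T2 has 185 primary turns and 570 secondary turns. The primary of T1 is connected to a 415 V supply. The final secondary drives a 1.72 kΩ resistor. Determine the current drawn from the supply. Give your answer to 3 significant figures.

Secondary of T1: V = 415.00 × 2103/1617 = 539.73 V.
Secondary of T2: V = 539.73 × 570/185 = 1663.0 V.
I_load = 1663.0/1720 = 0.96683 A, so P_out = 1663.0 × 0.96683 = 1607.8 W.
All ideal ⇒ P_in = P_out, so I_supply = 1607.8/415 = 3.87 A.

I_supply ≈ 3.87 A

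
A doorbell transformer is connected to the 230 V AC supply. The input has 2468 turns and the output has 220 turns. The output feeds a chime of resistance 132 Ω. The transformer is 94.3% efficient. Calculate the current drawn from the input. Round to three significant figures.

I_in ≈ 0.0147 A

V_out = 230 × 220/2468 = 20.502 V.
I_out = V_out/R = 20.502/132 = 0.15532 A.
P_out = V_out I_out = 20.502 × 0.15532 = 3.1845 W.
P_in = P_out/η = 3.1845/0.943 = 3.3770 W.
I_in = P_in/V_in = 3.3770/230 = 0.0147 A.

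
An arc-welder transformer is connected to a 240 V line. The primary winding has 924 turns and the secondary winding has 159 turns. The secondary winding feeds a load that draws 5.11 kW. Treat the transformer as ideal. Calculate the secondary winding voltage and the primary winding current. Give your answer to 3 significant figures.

V_s = V_p × N_s/N_p = 240 × 159/924 = 41.299 V.
I_s = P/V_s = 5110/41.299 = 123.73 A.
I_p = I_s × N_s/N_p = 123.73 × 159/924 = 21.3 A.

V_s ≈ 41.3 V, I_p ≈ 21.3 A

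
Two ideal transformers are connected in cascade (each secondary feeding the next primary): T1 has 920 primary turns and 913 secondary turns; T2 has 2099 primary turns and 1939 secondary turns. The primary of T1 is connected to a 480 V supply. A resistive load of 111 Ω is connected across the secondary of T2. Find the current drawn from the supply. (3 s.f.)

I_supply ≈ 3.63 A

After T1: V = 480.00 × 913/920 = 476.35 V.
After T2: V = 476.35 × 1939/2099 = 440.04 V.
I_load = 440.04/111 = 3.9643 A, so P_out = 440.04 × 3.9643 = 1744.4 W.
All ideal ⇒ P_in = P_out, so I_supply = 1744.4/480 = 3.63 A.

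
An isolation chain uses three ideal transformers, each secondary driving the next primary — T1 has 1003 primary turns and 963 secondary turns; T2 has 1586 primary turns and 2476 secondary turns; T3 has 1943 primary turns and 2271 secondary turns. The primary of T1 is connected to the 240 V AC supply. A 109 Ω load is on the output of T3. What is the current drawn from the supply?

After T1: V = 240.00 × 963/1003 = 230.43 V.
After T2: V = 230.43 × 2476/1586 = 359.74 V.
After T3: V = 359.74 × 2271/1943 = 420.46 V.
I_load = 420.46/109 = 3.8575 A, so P_out = 420.46 × 3.8575 = 1621.9 W.
All ideal ⇒ P_in = P_out, so I_supply = 1621.9/240 = 6.76 A.

I_supply ≈ 6.76 A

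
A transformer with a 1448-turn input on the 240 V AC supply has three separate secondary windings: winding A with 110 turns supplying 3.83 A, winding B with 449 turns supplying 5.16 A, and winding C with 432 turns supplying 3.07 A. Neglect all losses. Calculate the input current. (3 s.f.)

I_in ≈ 2.81 A

V_A = 240 × 110/1448 = 18.232 V; V_B = 240 × 449/1448 = 74.420 V; V_C = 240 × 432/1448 = 71.602 V.
P_out = V_A I_A + V_B I_B + V_C I_C = 18.232×3.83 + 74.420×5.16 + 71.602×3.07 = 69.829 + 384.01 + 219.82 = 673.65 W.
Ideal ⇒ P_in = P_out, so I_in = P_out/V_in = 673.65/240 = 2.81 A.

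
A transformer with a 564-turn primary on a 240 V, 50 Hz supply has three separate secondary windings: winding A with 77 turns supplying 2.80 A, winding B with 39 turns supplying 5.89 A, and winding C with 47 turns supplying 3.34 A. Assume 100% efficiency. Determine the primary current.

I_p ≈ 1.07 A

V_A = 240 × 77/564 = 32.766 V; V_B = 240 × 39/564 = 16.596 V; V_C = 240 × 47/564 = 20.000 V.
P_out = V_A I_A + V_B I_B + V_C I_C = 32.766×2.80 + 16.596×5.89 + 20.000×3.34 = 91.745 + 97.749 + 66.800 = 256.29 W.
Ideal ⇒ P_in = P_out, so I_p = P_out/V_p = 256.29/240 = 1.07 A.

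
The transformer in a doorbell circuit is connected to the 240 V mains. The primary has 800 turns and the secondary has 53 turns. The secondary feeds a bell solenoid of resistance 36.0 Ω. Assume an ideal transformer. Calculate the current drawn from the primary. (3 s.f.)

I_p ≈ 0.0293 A

V_s = V_p × N_s/N_p = 240 × 53/800 = 15.900 V.
I_s = V_s/R = 15.900/36.0 = 0.44167 A.
For an ideal transformer I_p N_p = I_s N_s, so I_p = 0.44167 × 53/800 = 0.0293 A.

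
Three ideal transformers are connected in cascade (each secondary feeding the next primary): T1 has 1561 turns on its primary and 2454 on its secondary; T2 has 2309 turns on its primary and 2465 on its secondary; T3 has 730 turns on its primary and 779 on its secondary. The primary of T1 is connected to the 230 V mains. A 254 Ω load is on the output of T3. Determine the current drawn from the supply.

I_supply ≈ 2.90 A

After T1: V = 230.00 × 2454/1561 = 361.58 V.
After T2: V = 361.58 × 2465/2309 = 386.00 V.
After T3: V = 386.00 × 779/730 = 411.91 V.
I_load = 411.91/254 = 1.6217 A, so P_out = 411.91 × 1.6217 = 668.01 W.
All ideal ⇒ P_in = P_out, so I_supply = 668.01/230 = 2.90 A.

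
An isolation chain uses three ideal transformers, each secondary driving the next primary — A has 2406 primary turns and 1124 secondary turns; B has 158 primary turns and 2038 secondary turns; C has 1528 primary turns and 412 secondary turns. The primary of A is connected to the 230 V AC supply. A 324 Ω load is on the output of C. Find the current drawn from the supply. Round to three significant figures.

I_supply ≈ 1.87 A

After A: V = 230.00 × 1124/2406 = 107.45 V.
After B: V = 107.45 × 2038/158 = 1385.9 V.
After C: V = 1385.9 × 412/1528 = 373.70 V.
I_load = 373.70/324 = 1.1534 A, so P_out = 373.70 × 1.1534 = 431.02 W.
All ideal ⇒ P_in = P_out, so I_supply = 431.02/230 = 1.87 A.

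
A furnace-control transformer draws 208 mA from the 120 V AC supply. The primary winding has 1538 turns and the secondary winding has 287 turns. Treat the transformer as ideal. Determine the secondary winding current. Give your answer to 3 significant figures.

I_s/I_p = N_p/N_s, so I_s = 0.208 × 1538/287 = 1.11 A.

I_s ≈ 1.11 A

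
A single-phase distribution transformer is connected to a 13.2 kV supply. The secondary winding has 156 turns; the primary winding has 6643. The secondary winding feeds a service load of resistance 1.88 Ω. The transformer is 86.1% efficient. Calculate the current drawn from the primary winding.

V_s = 13200 × 156/6643 = 309.98 V.
I_s = V_s/R = 309.98/1.88 = 164.88 A.
P_out = V_s I_s = 309.98 × 164.88 = 51111 W.
P_in = P_out/η = 51111/0.861 = 59362 W.
I_p = P_in/V_p = 59362/13200 = 4.50 A.

I_p ≈ 4.50 A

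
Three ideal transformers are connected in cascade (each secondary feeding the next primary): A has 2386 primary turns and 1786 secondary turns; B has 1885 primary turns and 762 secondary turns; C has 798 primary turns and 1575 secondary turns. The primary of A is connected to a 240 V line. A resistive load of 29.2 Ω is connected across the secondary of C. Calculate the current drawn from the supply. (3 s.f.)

I_supply ≈ 2.93 A

After A: V = 240.00 × 1786/2386 = 179.65 V.
After B: V = 179.65 × 762/1885 = 72.622 V.
After C: V = 72.622 × 1575/798 = 143.33 V.
I_load = 143.33/29.2 = 4.9086 A, so P_out = 143.33 × 4.9086 = 703.57 W.
All ideal ⇒ P_in = P_out, so I_supply = 703.57/240 = 2.93 A.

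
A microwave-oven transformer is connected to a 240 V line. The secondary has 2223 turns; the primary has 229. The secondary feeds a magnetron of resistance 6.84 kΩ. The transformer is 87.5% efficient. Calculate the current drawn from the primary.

V_s = 240 × 2223/229 = 2329.8 V.
I_s = V_s/R = 2329.8/6840 = 0.34061 A.
P_out = V_s I_s = 2329.8 × 0.34061 = 793.55 W.
P_in = P_out/η = 793.55/0.875 = 906.91 W.
I_p = P_in/V_p = 906.91/240 = 3.78 A.

I_p ≈ 3.78 A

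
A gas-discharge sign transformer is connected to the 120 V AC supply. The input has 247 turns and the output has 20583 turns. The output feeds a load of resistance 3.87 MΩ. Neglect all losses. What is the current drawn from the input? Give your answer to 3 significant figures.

I_in ≈ 0.215 A

V_out = V_in × N_out/N_in = 120 × 20583/247 = 9999.8 V.
I_out = V_out/R = 9999.8/(3.87×10^6) = 0.0025839 A.
For an ideal transformer I_in N_in = I_out N_out, so I_in = 0.0025839 × 20583/247 = 0.215 A.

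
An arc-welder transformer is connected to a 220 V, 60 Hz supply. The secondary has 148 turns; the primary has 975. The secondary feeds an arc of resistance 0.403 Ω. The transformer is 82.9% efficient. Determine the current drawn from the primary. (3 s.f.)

V_s = 220 × 148/975 = 33.395 V.
I_s = V_s/R = 33.395/0.403 = 82.866 A.
P_out = V_s I_s = 33.395 × 82.866 = 2767.3 W.
P_in = P_out/η = 2767.3/0.829 = 3338.1 W.
I_p = P_in/V_p = 3338.1/220 = 15.2 A.

I_p ≈ 15.2 A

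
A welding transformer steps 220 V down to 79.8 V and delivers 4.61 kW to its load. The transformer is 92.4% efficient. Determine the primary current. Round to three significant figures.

I_p ≈ 22.7 A

P_in = P_out/η = 4610/0.924 = 4989.2 W.
I_p = P_in/V_p = 4989.2/220 = 22.7 A.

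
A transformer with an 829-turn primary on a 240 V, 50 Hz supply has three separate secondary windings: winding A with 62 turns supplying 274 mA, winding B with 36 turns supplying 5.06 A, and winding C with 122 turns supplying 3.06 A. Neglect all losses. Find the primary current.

I_p ≈ 0.691 A

V_A = 240 × 62/829 = 17.949 V; V_B = 240 × 36/829 = 10.422 V; V_C = 240 × 122/829 = 35.320 V.
P_out = V_A I_A + V_B I_B + V_C I_C = 17.949×0.274 + 10.422×5.06 + 35.320×3.06 = 4.9181 + 52.736 + 108.08 = 165.73 W.
Ideal ⇒ P_in = P_out, so I_p = P_out/V_p = 165.73/240 = 0.691 A.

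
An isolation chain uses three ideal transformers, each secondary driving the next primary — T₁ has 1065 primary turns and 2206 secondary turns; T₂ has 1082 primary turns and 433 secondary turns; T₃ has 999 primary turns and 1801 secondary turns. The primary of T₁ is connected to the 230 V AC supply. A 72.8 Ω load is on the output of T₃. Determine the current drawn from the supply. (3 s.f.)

I_supply ≈ 7.06 A

After T₁: V = 230.00 × 2206/1065 = 476.41 V.
After T₂: V = 476.41 × 433/1082 = 190.65 V.
After T₃: V = 190.65 × 1801/999 = 343.71 V.
I_load = 343.71/72.8 = 4.7213 A, so P_out = 343.71 × 4.7213 = 1622.8 W.
All ideal ⇒ P_in = P_out, so I_supply = 1622.8/230 = 7.06 A.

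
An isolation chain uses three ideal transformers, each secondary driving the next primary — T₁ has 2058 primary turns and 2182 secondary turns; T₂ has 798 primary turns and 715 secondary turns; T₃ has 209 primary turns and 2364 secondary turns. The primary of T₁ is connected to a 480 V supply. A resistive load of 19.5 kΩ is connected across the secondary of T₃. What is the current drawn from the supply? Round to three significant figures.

Secondary of T₁: V = 480.00 × 2182/2058 = 508.92 V.
Secondary of T₂: V = 508.92 × 715/798 = 455.99 V.
Secondary of T₃: V = 455.99 × 2364/209 = 5157.7 V.
I_load = 5157.7/19500 = 0.26450 A, so P_out = 5157.7 × 0.26450 = 1364.2 W.
All ideal ⇒ P_in = P_out, so I_supply = 1364.2/480 = 2.84 A.

I_supply ≈ 2.84 A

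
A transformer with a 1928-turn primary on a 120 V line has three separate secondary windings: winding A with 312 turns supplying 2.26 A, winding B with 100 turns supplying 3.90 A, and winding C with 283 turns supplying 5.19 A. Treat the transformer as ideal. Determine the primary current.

V_A = 120 × 312/1928 = 19.419 V; V_B = 120 × 100/1928 = 6.2241 V; V_C = 120 × 283/1928 = 17.614 V.
P_out = V_A I_A + V_B I_B + V_C I_C = 19.419×2.26 + 6.2241×3.90 + 17.614×5.19 = 43.887 + 24.274 + 91.417 = 159.58 W.
Ideal ⇒ P_in = P_out, so I_p = P_out/V_p = 159.58/120 = 1.33 A.

I_p ≈ 1.33 A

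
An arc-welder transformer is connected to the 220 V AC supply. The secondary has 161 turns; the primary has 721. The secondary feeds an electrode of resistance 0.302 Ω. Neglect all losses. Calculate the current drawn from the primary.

I_p ≈ 36.3 A

V_s = V_p × N_s/N_p = 220 × 161/721 = 49.126 V.
I_s = V_s/R = 49.126/0.302 = 162.67 A.
For an ideal transformer I_p N_p = I_s N_s, so I_p = 162.67 × 161/721 = 36.3 A.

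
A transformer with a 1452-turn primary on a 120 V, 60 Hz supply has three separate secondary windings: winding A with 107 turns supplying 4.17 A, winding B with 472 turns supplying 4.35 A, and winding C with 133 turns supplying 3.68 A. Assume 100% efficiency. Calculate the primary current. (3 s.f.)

I_p ≈ 2.06 A

V_A = 120 × 107/1452 = 8.8430 V; V_B = 120 × 472/1452 = 39.008 V; V_C = 120 × 133/1452 = 10.992 V.
P_out = V_A I_A + V_B I_B + V_C I_C = 8.8430×4.17 + 39.008×4.35 + 10.992×3.68 = 36.875 + 169.69 + 40.450 = 247.01 W.
Ideal ⇒ P_in = P_out, so I_p = P_out/V_p = 247.01/120 = 2.06 A.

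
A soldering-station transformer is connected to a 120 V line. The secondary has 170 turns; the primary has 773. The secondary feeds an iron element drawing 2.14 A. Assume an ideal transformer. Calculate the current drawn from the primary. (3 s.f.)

I_p ≈ 0.471 A

For an ideal transformer I_p N_p = I_s N_s, so I_p = 2.14 × 170/773 = 0.471 A.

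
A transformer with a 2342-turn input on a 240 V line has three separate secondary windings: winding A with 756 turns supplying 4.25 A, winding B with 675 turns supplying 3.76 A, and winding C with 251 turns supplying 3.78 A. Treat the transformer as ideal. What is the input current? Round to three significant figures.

I_in ≈ 2.86 A

V_A = 240 × 756/2342 = 77.472 V; V_B = 240 × 675/2342 = 69.172 V; V_C = 240 × 251/2342 = 25.722 V.
P_out = V_A I_A + V_B I_B + V_C I_C = 77.472×4.25 + 69.172×3.76 + 25.722×3.78 = 329.26 + 260.09 + 97.228 = 686.57 W.
Ideal ⇒ P_in = P_out, so I_in = P_out/V_in = 686.57/240 = 2.86 A.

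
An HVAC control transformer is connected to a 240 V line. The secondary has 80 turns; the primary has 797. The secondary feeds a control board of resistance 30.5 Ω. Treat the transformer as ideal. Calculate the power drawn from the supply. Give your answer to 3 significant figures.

V_s = V_p × N_s/N_p = 240 × 80/797 = 24.090 V.
I_s = V_s/R = 24.090/30.5 = 0.78985 A.
I_p = I_s × N_s/N_p = 0.78985 × 80/797 = 0.079282 A.
P = V_p I_p = 240 × 0.079282 = 19.0 W.

P ≈ 19.0 W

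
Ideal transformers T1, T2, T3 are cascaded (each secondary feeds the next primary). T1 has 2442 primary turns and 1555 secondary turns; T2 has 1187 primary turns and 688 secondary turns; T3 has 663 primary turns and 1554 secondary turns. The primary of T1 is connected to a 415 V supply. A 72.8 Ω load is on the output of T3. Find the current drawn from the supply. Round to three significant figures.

After T1: V = 415.00 × 1555/2442 = 264.26 V.
After T2: V = 264.26 × 688/1187 = 153.17 V.
After T3: V = 153.17 × 1554/663 = 359.01 V.
I_load = 359.01/72.8 = 4.9315 A, so P_out = 359.01 × 4.9315 = 1770.5 W.
All ideal ⇒ P_in = P_out, so I_supply = 1770.5/415 = 4.27 A.

I_supply ≈ 4.27 A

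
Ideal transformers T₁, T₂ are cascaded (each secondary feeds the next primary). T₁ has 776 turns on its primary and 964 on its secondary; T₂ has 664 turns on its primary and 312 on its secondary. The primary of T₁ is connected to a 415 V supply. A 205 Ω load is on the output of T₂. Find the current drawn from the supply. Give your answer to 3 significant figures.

I_supply ≈ 0.690 A

After T₁: V = 415.00 × 964/776 = 515.54 V.
After T₂: V = 515.54 × 312/664 = 242.24 V.
I_load = 242.24/205 = 1.1817 A, so P_out = 242.24 × 1.1817 = 286.25 W.
All ideal ⇒ P_in = P_out, so I_supply = 286.25/415 = 0.690 A.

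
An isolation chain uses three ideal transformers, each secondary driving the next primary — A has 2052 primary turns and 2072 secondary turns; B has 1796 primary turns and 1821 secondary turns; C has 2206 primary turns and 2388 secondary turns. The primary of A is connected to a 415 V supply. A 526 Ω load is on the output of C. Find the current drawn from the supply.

After A: V = 415.00 × 2072/2052 = 419.04 V.
After B: V = 419.04 × 1821/1796 = 424.88 V.
After C: V = 424.88 × 2388/2206 = 459.93 V.
I_load = 459.93/526 = 0.87439 A, so P_out = 459.93 × 0.87439 = 402.16 W.
All ideal ⇒ P_in = P_out, so I_supply = 402.16/415 = 0.969 A.

I_supply ≈ 0.969 A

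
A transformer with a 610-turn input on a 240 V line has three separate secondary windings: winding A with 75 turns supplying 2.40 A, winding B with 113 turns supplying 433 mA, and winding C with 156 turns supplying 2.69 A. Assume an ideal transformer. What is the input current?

V_A = 240 × 75/610 = 29.508 V; V_B = 240 × 113/610 = 44.459 V; V_C = 240 × 156/610 = 61.377 V.
P_out = V_A I_A + V_B I_B + V_C I_C = 29.508×2.40 + 44.459×0.433 + 61.377×2.69 = 70.820 + 19.251 + 165.10 = 255.17 W.
Ideal ⇒ P_in = P_out, so I_in = P_out/V_in = 255.17/240 = 1.06 A.

I_in ≈ 1.06 A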